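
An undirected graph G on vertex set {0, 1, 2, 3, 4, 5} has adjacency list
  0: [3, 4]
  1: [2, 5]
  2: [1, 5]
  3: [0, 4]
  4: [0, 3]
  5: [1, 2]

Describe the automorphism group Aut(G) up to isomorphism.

D_3 ≀ Z_2

G has two connected components, {1, 2, 5} and {0, 3, 4}; each is 2-regular, so G = C_3 ⊔ C_3. With two isomorphic components, Aut(G) = Aut(C_3) ≀ S_2 = (D_3 × D_3) ⋊ Z_2: permute each cycle by D_3, then optionally swap the two cycles. Order 2·(2·3)² = 72.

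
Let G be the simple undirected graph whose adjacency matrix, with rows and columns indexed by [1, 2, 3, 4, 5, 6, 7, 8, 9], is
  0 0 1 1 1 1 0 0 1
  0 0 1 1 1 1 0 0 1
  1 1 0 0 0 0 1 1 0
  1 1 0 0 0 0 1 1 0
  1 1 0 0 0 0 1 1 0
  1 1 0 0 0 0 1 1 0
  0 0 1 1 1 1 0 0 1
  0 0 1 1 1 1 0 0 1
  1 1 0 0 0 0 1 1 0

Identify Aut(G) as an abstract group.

S_4 × S_5

The vertices split by degree into {1, 2, 7, 8} (degree 5) and {3, 4, 5, 6, 9} (degree 4); every edge runs between the two parts, so G is the complete bipartite graph K_{4,5}. Automorphisms preserve the bipartition setwise (since the parts differ in size) and act as S_4 × S_5 within it; |Aut| = 2880.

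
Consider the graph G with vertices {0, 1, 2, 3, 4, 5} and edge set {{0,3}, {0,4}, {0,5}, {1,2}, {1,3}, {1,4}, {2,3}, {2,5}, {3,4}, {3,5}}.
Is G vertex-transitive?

No

Vertex 3 is the only vertex of degree 5, so every automorphism fixes it; G is not vertex-transitive.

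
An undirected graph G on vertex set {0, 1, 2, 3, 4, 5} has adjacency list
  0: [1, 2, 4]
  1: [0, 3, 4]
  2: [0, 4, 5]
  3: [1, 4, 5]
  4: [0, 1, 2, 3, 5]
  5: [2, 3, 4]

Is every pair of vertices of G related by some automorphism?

No

Vertex 4 is the only vertex of degree 5, so every automorphism fixes it; G is not vertex-transitive.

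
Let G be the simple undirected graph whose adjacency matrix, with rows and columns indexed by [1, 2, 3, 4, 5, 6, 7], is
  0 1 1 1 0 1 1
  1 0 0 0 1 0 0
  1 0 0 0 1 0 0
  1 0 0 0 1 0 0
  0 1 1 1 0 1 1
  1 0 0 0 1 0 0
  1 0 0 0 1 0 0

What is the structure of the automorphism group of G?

S_5 × S_2

The vertices split by degree into {1, 5} (degree 5) and {2, 3, 4, 6, 7} (degree 2); every edge runs between the two parts, so G is the complete bipartite graph K_{2,5}. The parts have unequal sizes, so no automorphism swaps them; each part is permuted independently, giving S_5 × S_2 of order 5!·2! = 240.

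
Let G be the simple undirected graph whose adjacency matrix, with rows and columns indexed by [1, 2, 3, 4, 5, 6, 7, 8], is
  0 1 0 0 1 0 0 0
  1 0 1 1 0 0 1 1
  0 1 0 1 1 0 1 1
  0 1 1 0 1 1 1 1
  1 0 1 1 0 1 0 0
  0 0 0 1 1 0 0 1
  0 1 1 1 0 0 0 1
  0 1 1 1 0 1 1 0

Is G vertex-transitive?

No

Vertex 1 is the only vertex of degree 2, so every automorphism fixes it; G is not vertex-transitive.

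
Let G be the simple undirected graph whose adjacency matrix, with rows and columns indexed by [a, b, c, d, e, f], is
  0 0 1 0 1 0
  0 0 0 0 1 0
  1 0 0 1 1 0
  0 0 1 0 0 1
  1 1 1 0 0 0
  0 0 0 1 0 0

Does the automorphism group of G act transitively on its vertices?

Automorphisms preserve degree, but G has vertices of degree 1 and vertices of degree 3; no automorphism maps one to the other, so G is not vertex-transitive.

No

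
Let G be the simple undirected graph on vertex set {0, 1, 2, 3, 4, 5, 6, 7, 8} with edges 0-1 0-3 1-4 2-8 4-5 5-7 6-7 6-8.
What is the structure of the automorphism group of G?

the cyclic group of order 2

The degree sequence is [2, 2, 1, 1, 2, 2, 2, 2, 2]; the two degree-1 vertices 2 and 3 are the ends of a path, so G = P_9. The only nontrivial automorphism of a path is the end-to-end reflection, so Aut(G) ≅ Z_2.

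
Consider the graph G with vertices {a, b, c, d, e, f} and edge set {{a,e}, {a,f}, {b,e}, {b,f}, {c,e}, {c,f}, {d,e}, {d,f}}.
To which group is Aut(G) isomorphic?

S_4 × S_2

The vertices split by degree into {e, f} (degree 4) and {a, b, c, d} (degree 2); every edge runs between the two parts, so G is the complete bipartite graph K_{2,4}. Automorphisms preserve the bipartition setwise (since the parts differ in size) and act as S_4 × S_2 within it; |Aut| = 48.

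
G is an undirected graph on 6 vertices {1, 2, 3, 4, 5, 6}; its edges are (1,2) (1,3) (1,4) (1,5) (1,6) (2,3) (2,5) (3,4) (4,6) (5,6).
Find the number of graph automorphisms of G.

Vertex 1 is the unique vertex of degree 5; the remaining 5 vertices each have degree 3 and induce a cycle, so G is the wheel on 6 vertices with hub 1. With the hub fixed, the remaining symmetry is that of the rim cycle C_5, giving the dihedral group D_5.

10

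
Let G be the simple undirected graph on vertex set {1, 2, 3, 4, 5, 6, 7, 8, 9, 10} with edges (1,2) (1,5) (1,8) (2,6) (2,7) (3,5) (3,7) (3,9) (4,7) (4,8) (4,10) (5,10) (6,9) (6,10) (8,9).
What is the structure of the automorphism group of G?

G is 3-regular on 10 vertices with no triangles and no 4-cycles (girth 5): this is the Petersen graph. It is a classical fact that the Petersen graph has automorphism group S_5 (order 120), arising from its description as the Kneser graph K(5,2).

S_5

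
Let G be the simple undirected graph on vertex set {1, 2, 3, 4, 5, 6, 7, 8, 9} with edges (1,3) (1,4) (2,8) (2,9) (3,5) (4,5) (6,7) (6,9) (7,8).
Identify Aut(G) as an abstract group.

D_5 × D_4

G has two connected components, {2, 6, 7, 8, 9} and {1, 3, 4, 5}; each is 2-regular, so G = C_5 ⊔ C_4. The components are non-isomorphic (different sizes), so Aut(G) = Aut(C_5) × Aut(C_4) = D_5 × D_4 of order 10·8 = 80.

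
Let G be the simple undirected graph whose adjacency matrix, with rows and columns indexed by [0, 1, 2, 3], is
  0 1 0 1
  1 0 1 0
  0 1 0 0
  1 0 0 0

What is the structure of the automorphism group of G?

the cyclic group of order 2

The degree sequence is [2, 2, 1, 1]; the two degree-1 vertices 2 and 3 are the ends of a path, so G = P_4. The only nontrivial automorphism of a path is the end-to-end reflection, so Aut(G) ≅ Z_2.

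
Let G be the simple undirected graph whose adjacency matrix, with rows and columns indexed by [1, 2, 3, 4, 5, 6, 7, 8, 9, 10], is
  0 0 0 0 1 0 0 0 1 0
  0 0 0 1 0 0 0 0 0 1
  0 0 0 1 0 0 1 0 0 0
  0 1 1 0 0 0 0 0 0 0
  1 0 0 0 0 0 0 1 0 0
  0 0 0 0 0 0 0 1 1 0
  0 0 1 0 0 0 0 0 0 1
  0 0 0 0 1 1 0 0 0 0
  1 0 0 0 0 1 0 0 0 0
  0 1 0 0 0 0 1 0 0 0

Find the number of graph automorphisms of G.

G has two connected components, {1, 5, 6, 8, 9} and {2, 3, 4, 7, 10}; each is 2-regular, so G = C_5 ⊔ C_5. Aut of a disjoint union of two copies of C_5 is the wreath product D_5 ≀ Z_2, of order 2·10² = 200.

200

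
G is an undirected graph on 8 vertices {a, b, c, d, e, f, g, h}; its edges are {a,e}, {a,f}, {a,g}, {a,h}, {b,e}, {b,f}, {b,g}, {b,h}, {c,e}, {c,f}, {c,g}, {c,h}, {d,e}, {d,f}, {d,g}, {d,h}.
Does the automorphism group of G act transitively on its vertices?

Yes

G is 4-regular and bipartite with parts {a, b, c, d} and {e, f, g, h} (each part is independent and every cross-pair is an edge), so G = K_{4,4}. Aut(K_{4,4}) is the wreath product S_4 ≀ Z_2: permute within each part, then optionally swap the parts; |Aut| = 2·(4!)² = 1152. This group acts transitively on the 8 vertices.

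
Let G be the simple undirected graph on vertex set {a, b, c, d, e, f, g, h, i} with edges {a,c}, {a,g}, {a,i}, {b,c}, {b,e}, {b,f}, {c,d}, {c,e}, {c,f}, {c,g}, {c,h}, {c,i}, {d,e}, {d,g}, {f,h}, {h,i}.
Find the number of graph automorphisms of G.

16

Vertex c is the unique vertex of degree 8; the remaining 8 vertices each have degree 3 and induce a cycle, so G is the wheel on 9 vertices with hub c. With the hub fixed, the remaining symmetry is that of the rim cycle C_8, giving the dihedral group D_8.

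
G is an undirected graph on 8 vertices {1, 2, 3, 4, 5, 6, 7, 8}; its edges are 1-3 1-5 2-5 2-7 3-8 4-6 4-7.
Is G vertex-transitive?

No

Automorphisms preserve degree, but G has vertices of degree 1 and vertices of degree 2; no automorphism maps one to the other, so G is not vertex-transitive.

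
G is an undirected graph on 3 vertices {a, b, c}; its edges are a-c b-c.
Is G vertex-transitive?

Vertex c is the only vertex of degree 2, so every automorphism fixes it; G is not vertex-transitive.

No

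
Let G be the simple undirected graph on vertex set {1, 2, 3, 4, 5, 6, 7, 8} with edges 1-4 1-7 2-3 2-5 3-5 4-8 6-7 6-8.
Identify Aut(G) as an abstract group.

G has two connected components, {1, 4, 6, 7, 8} and {2, 3, 5}; each is 2-regular, so G = C_5 ⊔ C_3. No automorphism exchanges components of different sizes, hence Aut(G) is the direct product D_3 × D_5, order 60.

D_3 × D_5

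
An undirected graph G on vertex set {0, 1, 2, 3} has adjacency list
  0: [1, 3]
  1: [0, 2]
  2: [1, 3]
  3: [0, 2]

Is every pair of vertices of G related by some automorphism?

Yes

G is 2-regular and bipartite on 2^2 = 4 vertices with girth 4; it is the hypercube graph Q_2. Aut(Q_2) consists of the signed permutations of the 2 coordinate axes: 2! permutations times 2^2 sign flips, so |Aut| = 2^2·2! = 8. This group acts transitively on the 4 vertices.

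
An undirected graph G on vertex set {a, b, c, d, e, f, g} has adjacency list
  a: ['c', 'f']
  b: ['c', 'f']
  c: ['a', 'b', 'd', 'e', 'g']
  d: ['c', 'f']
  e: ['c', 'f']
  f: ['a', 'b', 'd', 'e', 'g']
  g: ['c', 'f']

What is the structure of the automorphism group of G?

S_5 × S_2

The vertices split by degree into {c, f} (degree 5) and {a, b, d, e, g} (degree 2); every edge runs between the two parts, so G is the complete bipartite graph K_{2,5}. The parts have unequal sizes, so no automorphism swaps them; each part is permuted independently, giving S_5 × S_2 of order 5!·2! = 240.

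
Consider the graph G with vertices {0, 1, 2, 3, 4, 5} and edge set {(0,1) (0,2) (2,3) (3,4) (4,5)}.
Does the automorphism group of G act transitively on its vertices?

Automorphisms preserve degree, but G has vertices of degree 1 and vertices of degree 2; no automorphism maps one to the other, so G is not vertex-transitive.

No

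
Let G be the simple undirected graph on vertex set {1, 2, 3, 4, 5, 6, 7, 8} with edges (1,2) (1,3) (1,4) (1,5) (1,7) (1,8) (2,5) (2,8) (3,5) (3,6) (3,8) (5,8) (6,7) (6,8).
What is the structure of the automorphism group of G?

1

The degree sequence is [6, 3, 4, 1, 4, 3, 2, 5]. Checking the degree-preserving permutations of the vertex set shows that none except the identity preserves every edge, so Aut(G) is trivial.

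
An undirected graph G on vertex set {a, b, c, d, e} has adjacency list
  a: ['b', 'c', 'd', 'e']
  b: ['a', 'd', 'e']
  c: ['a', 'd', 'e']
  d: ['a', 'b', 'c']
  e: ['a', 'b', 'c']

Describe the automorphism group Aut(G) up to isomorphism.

the dihedral group of order 8

Vertex a is the unique vertex of degree 4; the remaining 4 vertices each have degree 3 and induce a cycle, so G is the wheel on 5 vertices with hub a. Every automorphism fixes the hub and acts on the rim 4-cycle, so Aut(G) ≅ Aut(C_4) = D_4 of order 8.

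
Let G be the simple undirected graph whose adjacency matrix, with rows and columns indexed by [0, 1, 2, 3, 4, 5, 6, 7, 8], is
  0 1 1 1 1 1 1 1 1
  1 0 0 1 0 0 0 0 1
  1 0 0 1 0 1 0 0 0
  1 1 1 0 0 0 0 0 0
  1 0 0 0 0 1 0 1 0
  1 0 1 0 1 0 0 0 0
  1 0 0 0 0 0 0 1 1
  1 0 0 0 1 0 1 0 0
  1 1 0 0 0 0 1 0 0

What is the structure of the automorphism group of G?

the dihedral group of order 16

Vertex 0 is the unique vertex of degree 8; the remaining 8 vertices each have degree 3 and induce a cycle, so G is the wheel on 9 vertices with hub 0. With the hub fixed, the remaining symmetry is that of the rim cycle C_8, giving the dihedral group D_8.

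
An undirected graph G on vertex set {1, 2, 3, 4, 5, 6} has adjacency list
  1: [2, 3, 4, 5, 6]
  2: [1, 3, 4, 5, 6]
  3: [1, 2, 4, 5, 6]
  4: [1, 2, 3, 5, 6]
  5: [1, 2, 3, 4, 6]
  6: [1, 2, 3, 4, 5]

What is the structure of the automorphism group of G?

Every vertex has degree 5, so G is the complete graph K_6. Any permutation of the 6 vertices preserves K_6, so Aut(K_6) = S_6 of order 6! = 720.

the symmetric group on 6 letters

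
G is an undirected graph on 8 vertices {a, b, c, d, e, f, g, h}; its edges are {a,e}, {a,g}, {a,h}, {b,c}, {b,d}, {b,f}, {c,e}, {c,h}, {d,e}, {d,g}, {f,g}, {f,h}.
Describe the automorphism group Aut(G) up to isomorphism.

G is 3-regular and bipartite on 2^3 = 8 vertices with girth 4; it is the hypercube graph Q_3. Aut(Q_3) consists of the signed permutations of the 3 coordinate axes: 3! permutations times 2^3 sign flips, so |Aut| = 2^3·3! = 48.

the hyperoctahedral group B_3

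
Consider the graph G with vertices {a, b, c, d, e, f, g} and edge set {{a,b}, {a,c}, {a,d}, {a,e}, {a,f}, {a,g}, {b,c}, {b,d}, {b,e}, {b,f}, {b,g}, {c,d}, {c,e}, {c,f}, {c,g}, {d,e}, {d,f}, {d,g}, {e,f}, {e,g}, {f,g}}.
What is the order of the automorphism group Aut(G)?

All 7 vertices are pairwise adjacent: G = K_7. Any permutation of the 7 vertices preserves K_7, so Aut(K_7) = S_7 of order 7! = 5040.

5040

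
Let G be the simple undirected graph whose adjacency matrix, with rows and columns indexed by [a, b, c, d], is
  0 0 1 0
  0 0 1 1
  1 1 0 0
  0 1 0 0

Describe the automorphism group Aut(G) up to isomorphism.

C_2

The degree sequence is [1, 2, 2, 1]; the two degree-1 vertices a and d are the ends of a path, so G = P_4. A path has exactly one nontrivial symmetry — reversal — giving Aut(G) of order 2.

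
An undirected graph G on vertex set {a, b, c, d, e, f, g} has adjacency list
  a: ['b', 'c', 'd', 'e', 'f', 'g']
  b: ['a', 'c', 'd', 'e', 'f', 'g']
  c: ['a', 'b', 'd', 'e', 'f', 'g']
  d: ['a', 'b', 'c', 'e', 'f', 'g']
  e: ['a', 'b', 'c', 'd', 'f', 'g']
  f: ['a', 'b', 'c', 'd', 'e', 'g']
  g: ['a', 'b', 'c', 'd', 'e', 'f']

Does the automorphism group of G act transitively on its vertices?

All 7 vertices are pairwise adjacent: G = K_7. Any permutation of the 7 vertices preserves K_7, so Aut(K_7) = S_7 of order 7! = 5040. This group acts transitively on the 7 vertices.

Yes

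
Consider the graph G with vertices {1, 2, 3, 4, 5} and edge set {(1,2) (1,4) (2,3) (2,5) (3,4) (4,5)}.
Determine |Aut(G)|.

12

The vertices split by degree into {2, 4} (degree 3) and {1, 3, 5} (degree 2); every edge runs between the two parts, so G is the complete bipartite graph K_{2,3}. Automorphisms preserve the bipartition setwise (since the parts differ in size) and act as S_3 × S_2 within it; |Aut| = 12.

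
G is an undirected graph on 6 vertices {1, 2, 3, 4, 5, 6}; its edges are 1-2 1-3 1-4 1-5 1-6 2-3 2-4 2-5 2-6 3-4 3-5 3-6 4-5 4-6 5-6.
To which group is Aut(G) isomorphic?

All 6 vertices are pairwise adjacent: G = K_6. Every bijection on the vertex set is an automorphism of K_6; hence Aut(K_6) ≅ S_6, order 720.

S_6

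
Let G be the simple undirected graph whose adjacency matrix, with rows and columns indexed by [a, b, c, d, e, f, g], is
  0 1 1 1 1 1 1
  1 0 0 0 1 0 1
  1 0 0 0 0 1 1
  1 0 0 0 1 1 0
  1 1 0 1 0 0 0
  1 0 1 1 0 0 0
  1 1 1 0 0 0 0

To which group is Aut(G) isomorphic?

Vertex a is the unique vertex of degree 6; the remaining 6 vertices each have degree 3 and induce a cycle, so G is the wheel on 7 vertices with hub a. Every automorphism fixes the hub and acts on the rim 6-cycle, so Aut(G) ≅ Aut(C_6) = D_6 of order 12.

the dihedral group of order 12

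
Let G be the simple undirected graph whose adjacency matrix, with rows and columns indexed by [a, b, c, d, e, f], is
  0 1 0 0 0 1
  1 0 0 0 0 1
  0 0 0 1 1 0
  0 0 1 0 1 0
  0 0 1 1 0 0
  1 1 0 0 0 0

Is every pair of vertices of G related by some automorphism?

G has two connected components, {c, d, e} and {a, b, f}; each is 2-regular, so G = C_3 ⊔ C_3. Aut of a disjoint union of two copies of C_3 is the wreath product D_3 ≀ Z_2, of order 2·6² = 72. This group acts transitively on the 6 vertices.

Yes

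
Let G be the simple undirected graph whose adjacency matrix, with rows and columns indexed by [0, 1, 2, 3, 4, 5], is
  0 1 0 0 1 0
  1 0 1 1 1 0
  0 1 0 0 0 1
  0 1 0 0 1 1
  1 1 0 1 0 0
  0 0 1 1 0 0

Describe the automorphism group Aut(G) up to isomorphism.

The degree sequence is [2, 4, 2, 3, 3, 2]. Checking the degree-preserving permutations of the vertex set shows that none except the identity preserves every edge, so Aut(G) is trivial.

{e}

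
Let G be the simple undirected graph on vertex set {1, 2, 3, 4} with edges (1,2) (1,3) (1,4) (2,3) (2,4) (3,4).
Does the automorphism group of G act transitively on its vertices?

All 4 vertices are pairwise adjacent: G = K_4. Every bijection on the vertex set is an automorphism of K_4; hence Aut(K_4) ≅ S_4, order 24. This group acts transitively on the 4 vertices.

Yes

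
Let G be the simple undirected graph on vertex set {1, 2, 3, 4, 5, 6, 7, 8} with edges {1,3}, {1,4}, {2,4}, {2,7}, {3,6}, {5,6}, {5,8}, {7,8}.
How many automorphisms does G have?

16

G is 2-regular and connected on 8 vertices, i.e. the cycle C_8. C_8 has 8 rotations and 8 reflections, so Aut(C_8) ≅ D_8 of order 16.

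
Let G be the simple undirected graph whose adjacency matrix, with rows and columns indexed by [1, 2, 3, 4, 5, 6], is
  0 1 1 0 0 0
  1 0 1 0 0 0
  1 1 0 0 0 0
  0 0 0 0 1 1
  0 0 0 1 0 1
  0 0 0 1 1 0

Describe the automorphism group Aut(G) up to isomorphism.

D_3 ≀ Z_2

G has two connected components, {4, 5, 6} and {1, 2, 3}; each is 2-regular, so G = C_3 ⊔ C_3. Aut of a disjoint union of two copies of C_3 is the wreath product D_3 ≀ Z_2, of order 2·6² = 72.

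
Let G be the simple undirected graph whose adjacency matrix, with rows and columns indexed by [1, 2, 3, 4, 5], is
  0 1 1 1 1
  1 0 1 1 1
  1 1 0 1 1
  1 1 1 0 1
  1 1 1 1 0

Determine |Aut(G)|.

120

Every vertex has degree 4, so G is the complete graph K_5. Every bijection on the vertex set is an automorphism of K_5; hence Aut(K_5) ≅ S_5, order 120.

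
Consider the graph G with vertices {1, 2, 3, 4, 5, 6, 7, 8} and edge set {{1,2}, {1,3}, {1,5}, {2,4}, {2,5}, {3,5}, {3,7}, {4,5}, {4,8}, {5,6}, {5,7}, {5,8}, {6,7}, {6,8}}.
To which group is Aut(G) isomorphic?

the dihedral group of order 14

Vertex 5 is the unique vertex of degree 7; the remaining 7 vertices each have degree 3 and induce a cycle, so G is the wheel on 8 vertices with hub 5. Every automorphism fixes the hub and acts on the rim 7-cycle, so Aut(G) ≅ Aut(C_7) = D_7 of order 14.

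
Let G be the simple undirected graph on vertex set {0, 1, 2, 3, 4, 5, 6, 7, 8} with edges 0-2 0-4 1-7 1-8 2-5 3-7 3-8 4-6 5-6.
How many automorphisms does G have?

80

G has two connected components, {0, 2, 4, 5, 6} and {1, 3, 7, 8}; each is 2-regular, so G = C_5 ⊔ C_4. No automorphism exchanges components of different sizes, hence Aut(G) is the direct product D_4 × D_5, order 80.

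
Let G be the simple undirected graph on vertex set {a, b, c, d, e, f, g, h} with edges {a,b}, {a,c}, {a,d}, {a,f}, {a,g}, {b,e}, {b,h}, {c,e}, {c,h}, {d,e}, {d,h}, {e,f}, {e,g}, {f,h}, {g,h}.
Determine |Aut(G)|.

720

The vertices split by degree into {a, e, h} (degree 5) and {b, c, d, f, g} (degree 3); every edge runs between the two parts, so G is the complete bipartite graph K_{3,5}. Automorphisms preserve the bipartition setwise (since the parts differ in size) and act as S_3 × S_5 within it; |Aut| = 720.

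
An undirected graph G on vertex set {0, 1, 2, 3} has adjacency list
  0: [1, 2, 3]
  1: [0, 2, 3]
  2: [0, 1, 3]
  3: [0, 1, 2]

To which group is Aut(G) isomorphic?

the symmetric group on 4 letters

All 4 vertices are pairwise adjacent: G = K_4. Every bijection on the vertex set is an automorphism of K_4; hence Aut(K_4) ≅ S_4, order 24.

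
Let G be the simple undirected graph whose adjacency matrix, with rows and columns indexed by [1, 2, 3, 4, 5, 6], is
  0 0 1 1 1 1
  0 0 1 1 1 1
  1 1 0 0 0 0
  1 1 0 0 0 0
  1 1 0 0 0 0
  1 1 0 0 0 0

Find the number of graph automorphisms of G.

48

The vertices split by degree into {1, 2} (degree 4) and {3, 4, 5, 6} (degree 2); every edge runs between the two parts, so G is the complete bipartite graph K_{2,4}. The parts have unequal sizes, so no automorphism swaps them; each part is permuted independently, giving S_4 × S_2 of order 4!·2! = 48.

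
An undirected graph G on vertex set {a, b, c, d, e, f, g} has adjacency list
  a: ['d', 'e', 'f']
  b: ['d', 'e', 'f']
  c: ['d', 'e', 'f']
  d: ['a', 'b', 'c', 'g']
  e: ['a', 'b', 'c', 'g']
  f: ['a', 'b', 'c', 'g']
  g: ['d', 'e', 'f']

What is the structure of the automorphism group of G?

The vertices split by degree into {d, e, f} (degree 4) and {a, b, c, g} (degree 3); every edge runs between the two parts, so G is the complete bipartite graph K_{3,4}. Automorphisms preserve the bipartition setwise (since the parts differ in size) and act as S_3 × S_4 within it; |Aut| = 144.

S_3 × S_4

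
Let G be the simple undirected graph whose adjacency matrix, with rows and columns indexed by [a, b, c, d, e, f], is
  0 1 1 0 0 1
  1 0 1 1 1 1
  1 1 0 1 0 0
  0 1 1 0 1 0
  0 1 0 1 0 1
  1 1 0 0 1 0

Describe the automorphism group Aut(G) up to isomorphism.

the dihedral group of order 10

Vertex b is the unique vertex of degree 5; the remaining 5 vertices each have degree 3 and induce a cycle, so G is the wheel on 6 vertices with hub b. With the hub fixed, the remaining symmetry is that of the rim cycle C_5, giving the dihedral group D_5.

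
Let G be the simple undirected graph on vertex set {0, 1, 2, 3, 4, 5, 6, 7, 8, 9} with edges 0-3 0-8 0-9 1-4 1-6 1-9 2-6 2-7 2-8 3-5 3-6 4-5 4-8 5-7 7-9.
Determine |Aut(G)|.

G is 3-regular on 10 vertices with no triangles and no 4-cycles (girth 5): this is the Petersen graph. It is a classical fact that the Petersen graph has automorphism group S_5 (order 120), arising from its description as the Kneser graph K(5,2).

120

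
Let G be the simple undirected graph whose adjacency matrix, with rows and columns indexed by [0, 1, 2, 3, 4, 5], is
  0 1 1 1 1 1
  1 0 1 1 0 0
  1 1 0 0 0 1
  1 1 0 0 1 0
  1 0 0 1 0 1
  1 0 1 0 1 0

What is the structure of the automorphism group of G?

Vertex 0 is the unique vertex of degree 5; the remaining 5 vertices each have degree 3 and induce a cycle, so G is the wheel on 6 vertices with hub 0. With the hub fixed, the remaining symmetry is that of the rim cycle C_5, giving the dihedral group D_5.

D_5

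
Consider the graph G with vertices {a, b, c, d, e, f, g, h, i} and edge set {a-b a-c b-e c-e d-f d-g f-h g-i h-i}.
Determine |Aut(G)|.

G has two connected components, {d, f, g, h, i} and {a, b, c, e}; each is 2-regular, so G = C_5 ⊔ C_4. The components are non-isomorphic (different sizes), so Aut(G) = Aut(C_5) × Aut(C_4) = D_5 × D_4 of order 10·8 = 80.

80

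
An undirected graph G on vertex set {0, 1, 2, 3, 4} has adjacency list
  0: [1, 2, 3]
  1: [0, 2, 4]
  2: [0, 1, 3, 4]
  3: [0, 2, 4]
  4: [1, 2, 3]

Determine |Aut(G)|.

Vertex 2 is the unique vertex of degree 4; the remaining 4 vertices each have degree 3 and induce a cycle, so G is the wheel on 5 vertices with hub 2. Every automorphism fixes the hub and acts on the rim 4-cycle, so Aut(G) ≅ Aut(C_4) = D_4 of order 8.

8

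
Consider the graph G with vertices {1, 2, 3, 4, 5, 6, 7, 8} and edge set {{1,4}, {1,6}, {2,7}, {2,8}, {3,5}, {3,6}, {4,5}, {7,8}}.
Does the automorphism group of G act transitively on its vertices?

No

G has two connected components, {1, 3, 4, 5, 6} and {2, 7, 8}; each is 2-regular, so G = C_5 ⊔ C_3. The orbit of 1 under Aut(G) is {1, 3, 4, 5, 6}, which does not contain 2, so G is not vertex-transitive.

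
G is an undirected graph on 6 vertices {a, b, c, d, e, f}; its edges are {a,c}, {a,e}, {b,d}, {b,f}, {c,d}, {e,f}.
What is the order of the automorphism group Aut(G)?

12

G is 2-regular and connected on 6 vertices, i.e. the cycle C_6. C_6 has 6 rotations and 6 reflections, so Aut(C_6) ≅ D_6 of order 12.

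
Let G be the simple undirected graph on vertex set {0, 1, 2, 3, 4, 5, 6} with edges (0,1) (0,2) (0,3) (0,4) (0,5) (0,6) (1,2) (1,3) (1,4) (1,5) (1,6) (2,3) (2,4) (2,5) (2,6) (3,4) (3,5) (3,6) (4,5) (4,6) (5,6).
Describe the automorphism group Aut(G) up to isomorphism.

All 7 vertices are pairwise adjacent: G = K_7. Every bijection on the vertex set is an automorphism of K_7; hence Aut(K_7) ≅ S_7, order 5040.

the symmetric group on 7 letters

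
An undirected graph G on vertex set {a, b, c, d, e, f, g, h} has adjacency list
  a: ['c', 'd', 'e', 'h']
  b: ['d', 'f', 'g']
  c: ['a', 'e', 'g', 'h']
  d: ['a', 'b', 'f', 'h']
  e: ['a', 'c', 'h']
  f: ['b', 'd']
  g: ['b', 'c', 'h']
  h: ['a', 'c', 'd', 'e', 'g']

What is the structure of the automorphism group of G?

the trivial group

Degrees alone do not determine every vertex (e.g. a and c both have degree 4), but their neighbour-degree multisets differ: N(a) has degrees [3, 4, 4, 5] while N(c) has degrees [3, 3, 4, 5]. Repeating this refinement separates all vertices, so the only automorphism is the identity.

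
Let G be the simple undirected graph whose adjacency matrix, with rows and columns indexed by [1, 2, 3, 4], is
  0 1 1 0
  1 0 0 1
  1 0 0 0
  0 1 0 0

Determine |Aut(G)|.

2

The degree sequence is [2, 2, 1, 1]; the two degree-1 vertices 3 and 4 are the ends of a path, so G = P_4. A path has exactly one nontrivial symmetry — reversal — giving Aut(G) of order 2.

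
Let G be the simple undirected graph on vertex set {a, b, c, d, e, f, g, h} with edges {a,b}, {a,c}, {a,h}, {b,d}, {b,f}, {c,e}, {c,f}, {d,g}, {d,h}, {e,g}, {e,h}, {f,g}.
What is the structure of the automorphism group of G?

the hyperoctahedral group B_3

G is 3-regular and bipartite on 2^3 = 8 vertices with girth 4; it is the hypercube graph Q_3. The symmetry group of the 3-cube is the hyperoctahedral group B_3 = Z_2 ≀ S_3, of order 2^3·3! = 48.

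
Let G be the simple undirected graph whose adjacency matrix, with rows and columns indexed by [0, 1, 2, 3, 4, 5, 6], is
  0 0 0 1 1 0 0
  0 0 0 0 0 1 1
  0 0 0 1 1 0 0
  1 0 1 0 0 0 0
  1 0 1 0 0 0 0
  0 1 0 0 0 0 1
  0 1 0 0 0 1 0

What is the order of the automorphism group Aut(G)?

48

G has two connected components, {0, 2, 3, 4} and {1, 5, 6}; each is 2-regular, so G = C_4 ⊔ C_3. No automorphism exchanges components of different sizes, hence Aut(G) is the direct product D_4 × D_3, order 48.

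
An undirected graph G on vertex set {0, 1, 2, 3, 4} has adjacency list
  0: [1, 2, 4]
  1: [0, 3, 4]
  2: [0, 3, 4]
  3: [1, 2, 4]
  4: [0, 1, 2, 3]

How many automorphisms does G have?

Vertex 4 is the unique vertex of degree 4; the remaining 4 vertices each have degree 3 and induce a cycle, so G is the wheel on 5 vertices with hub 4. With the hub fixed, the remaining symmetry is that of the rim cycle C_4, giving the dihedral group D_4.

8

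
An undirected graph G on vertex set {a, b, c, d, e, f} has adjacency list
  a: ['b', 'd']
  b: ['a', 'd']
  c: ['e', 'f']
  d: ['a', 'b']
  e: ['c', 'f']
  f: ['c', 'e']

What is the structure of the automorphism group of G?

G has two connected components, {c, e, f} and {a, b, d}; each is 2-regular, so G = C_3 ⊔ C_3. Aut of a disjoint union of two copies of C_3 is the wreath product D_3 ≀ Z_2, of order 2·6² = 72.

(D_3 × D_3) ⋊ Z_2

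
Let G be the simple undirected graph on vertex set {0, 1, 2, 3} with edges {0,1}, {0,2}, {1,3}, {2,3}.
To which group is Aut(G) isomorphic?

G is 2-regular and bipartite on 2^2 = 4 vertices with girth 4; it is the hypercube graph Q_2. Aut(Q_2) consists of the signed permutations of the 2 coordinate axes: 2! permutations times 2^2 sign flips, so |Aut| = 2^2·2! = 8.

Z_2^2 ⋊ S_2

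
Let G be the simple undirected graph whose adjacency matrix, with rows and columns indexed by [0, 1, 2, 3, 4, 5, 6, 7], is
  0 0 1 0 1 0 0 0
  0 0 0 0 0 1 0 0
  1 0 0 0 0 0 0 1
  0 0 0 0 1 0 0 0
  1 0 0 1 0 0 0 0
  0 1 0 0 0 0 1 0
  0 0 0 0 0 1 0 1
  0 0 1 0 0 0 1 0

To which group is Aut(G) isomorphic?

The degree sequence is [2, 1, 2, 1, 2, 2, 2, 2]; the two degree-1 vertices 1 and 3 are the ends of a path, so G = P_8. A path has exactly one nontrivial symmetry — reversal — giving Aut(G) of order 2.

the cyclic group of order 2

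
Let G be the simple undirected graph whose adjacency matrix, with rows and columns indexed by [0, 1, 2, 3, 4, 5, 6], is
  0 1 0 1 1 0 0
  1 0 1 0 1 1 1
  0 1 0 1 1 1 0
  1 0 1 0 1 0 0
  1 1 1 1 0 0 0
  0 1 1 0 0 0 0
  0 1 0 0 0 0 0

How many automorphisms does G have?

1

Degrees alone do not determine every vertex (e.g. 0 and 3 both have degree 3), but their neighbour-degree multisets differ: N(0) has degrees [3, 4, 5] while N(3) has degrees [3, 4, 4]. Repeating this refinement separates all vertices, so the only automorphism is the identity.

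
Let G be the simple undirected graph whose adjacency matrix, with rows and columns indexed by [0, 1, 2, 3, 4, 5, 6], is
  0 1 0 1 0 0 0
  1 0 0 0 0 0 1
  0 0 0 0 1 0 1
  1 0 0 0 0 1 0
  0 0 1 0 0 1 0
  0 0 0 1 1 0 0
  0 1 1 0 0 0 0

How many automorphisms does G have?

Every vertex has degree 2 and the graph is connected, so G is the 7-cycle C_7. C_7 has 7 rotations and 7 reflections, so Aut(C_7) ≅ D_7 of order 14.

14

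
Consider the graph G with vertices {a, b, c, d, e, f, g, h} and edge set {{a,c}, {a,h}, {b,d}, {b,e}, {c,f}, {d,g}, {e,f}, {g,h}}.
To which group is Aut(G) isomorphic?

Every vertex has degree 2 and the graph is connected, so G is the 8-cycle C_8. C_8 has 8 rotations and 8 reflections, so Aut(C_8) ≅ D_8 of order 16.

the dihedral group of order 16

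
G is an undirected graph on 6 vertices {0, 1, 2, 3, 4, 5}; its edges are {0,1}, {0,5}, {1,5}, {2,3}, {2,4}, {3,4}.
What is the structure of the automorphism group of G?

G has two connected components, {0, 1, 5} and {2, 3, 4}; each is 2-regular, so G = C_3 ⊔ C_3. Aut of a disjoint union of two copies of C_3 is the wreath product D_3 ≀ Z_2, of order 2·6² = 72.

D_3 ≀ Z_2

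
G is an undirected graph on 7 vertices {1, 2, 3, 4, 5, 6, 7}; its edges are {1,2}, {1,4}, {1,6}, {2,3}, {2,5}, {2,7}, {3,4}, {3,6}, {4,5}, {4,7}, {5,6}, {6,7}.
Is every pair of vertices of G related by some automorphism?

Automorphisms preserve degree, but G has vertices of degree 3 and vertices of degree 4; no automorphism maps one to the other, so G is not vertex-transitive.

No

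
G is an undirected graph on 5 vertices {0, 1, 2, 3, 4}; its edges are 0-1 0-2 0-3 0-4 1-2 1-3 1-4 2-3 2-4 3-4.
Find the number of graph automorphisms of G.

120

Every vertex has degree 4, so G is the complete graph K_5. Any permutation of the 5 vertices preserves K_5, so Aut(K_5) = S_5 of order 5! = 120.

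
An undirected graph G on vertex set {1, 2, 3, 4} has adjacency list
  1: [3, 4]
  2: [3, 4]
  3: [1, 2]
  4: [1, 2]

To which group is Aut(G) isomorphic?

D_4

Every vertex has degree 2 and the graph is connected, so G is the 4-cycle C_4. C_4 has 4 rotations and 4 reflections, so Aut(C_4) ≅ D_4 of order 8.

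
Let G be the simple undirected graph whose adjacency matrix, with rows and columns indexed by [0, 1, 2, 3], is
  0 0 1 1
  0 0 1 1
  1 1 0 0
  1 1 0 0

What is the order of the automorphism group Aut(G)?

8

Every vertex has degree 2 and the graph is connected, so G is the 4-cycle C_4. C_4 has 4 rotations and 4 reflections, so Aut(C_4) ≅ D_4 of order 8.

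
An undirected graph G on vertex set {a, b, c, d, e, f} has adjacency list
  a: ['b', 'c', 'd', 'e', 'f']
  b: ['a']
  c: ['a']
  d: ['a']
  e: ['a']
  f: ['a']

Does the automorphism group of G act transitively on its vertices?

Vertex a is the only vertex of degree 5, so every automorphism fixes it; G is not vertex-transitive.

No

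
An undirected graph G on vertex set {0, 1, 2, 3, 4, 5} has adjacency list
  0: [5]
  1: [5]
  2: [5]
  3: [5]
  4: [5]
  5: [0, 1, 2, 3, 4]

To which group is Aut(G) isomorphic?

the symmetric group on 5 letters

Vertex 5 has degree 5 and every other vertex has degree 1, so G is the star K_{1,5} with centre 5. Any automorphism fixes the centre and permutes the 5 leaves freely, so Aut(G) ≅ S_5 of order 5! = 120.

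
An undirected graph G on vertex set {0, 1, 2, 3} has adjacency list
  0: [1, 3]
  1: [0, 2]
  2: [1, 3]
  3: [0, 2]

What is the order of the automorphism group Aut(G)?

8

G is 2-regular and connected on 4 vertices, i.e. the cycle C_4. C_4 has 4 rotations and 4 reflections, so Aut(C_4) ≅ D_4 of order 8.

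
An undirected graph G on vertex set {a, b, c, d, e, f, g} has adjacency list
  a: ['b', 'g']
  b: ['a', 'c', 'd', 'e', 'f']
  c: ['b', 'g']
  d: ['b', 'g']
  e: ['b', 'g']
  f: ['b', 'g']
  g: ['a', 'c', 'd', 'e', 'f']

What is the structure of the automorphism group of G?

S_5 × S_2

The vertices split by degree into {b, g} (degree 5) and {a, c, d, e, f} (degree 2); every edge runs between the two parts, so G is the complete bipartite graph K_{2,5}. Automorphisms preserve the bipartition setwise (since the parts differ in size) and act as S_5 × S_2 within it; |Aut| = 240.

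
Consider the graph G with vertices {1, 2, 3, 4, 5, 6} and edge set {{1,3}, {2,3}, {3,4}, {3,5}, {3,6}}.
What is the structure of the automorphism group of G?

Vertex 3 has degree 5 and every other vertex has degree 1, so G is the star K_{1,5} with centre 3. The 5 leaves are pairwise interchangeable while the centre is fixed, giving Aut(G) = S_5.

S_5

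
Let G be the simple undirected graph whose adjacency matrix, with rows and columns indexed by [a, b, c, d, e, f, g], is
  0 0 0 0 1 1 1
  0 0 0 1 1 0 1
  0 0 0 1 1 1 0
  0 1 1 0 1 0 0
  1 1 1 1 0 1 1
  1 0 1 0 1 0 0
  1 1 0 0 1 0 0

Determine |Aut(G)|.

12

Vertex e is the unique vertex of degree 6; the remaining 6 vertices each have degree 3 and induce a cycle, so G is the wheel on 7 vertices with hub e. With the hub fixed, the remaining symmetry is that of the rim cycle C_6, giving the dihedral group D_6.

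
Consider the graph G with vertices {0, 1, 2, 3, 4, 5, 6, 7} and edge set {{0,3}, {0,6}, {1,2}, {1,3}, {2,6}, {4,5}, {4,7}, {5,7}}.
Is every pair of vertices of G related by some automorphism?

No

G has two connected components, {0, 1, 2, 3, 6} and {4, 5, 7}; each is 2-regular, so G = C_5 ⊔ C_3. The orbit of 0 under Aut(G) is {0, 1, 2, 3, 6}, which does not contain 4, so G is not vertex-transitive.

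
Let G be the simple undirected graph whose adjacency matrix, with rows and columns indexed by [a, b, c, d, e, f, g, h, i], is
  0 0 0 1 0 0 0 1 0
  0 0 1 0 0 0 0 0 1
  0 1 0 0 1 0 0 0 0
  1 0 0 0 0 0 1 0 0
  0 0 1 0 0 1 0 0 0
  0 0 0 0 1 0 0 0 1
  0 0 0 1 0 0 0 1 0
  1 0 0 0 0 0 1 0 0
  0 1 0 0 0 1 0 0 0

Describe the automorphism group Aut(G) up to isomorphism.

G has two connected components, {b, c, e, f, i} and {a, d, g, h}; each is 2-regular, so G = C_5 ⊔ C_4. No automorphism exchanges components of different sizes, hence Aut(G) is the direct product D_4 × D_5, order 80.

D_4 × D_5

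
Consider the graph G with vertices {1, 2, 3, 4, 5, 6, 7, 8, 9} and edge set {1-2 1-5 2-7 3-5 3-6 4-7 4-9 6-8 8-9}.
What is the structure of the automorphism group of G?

the dihedral group of order 18

G is 2-regular and connected on 9 vertices, i.e. the cycle C_9. The automorphisms of the 9-cycle are exactly the symmetries of a regular 9-gon: the dihedral group D_9, |D_9| = 18.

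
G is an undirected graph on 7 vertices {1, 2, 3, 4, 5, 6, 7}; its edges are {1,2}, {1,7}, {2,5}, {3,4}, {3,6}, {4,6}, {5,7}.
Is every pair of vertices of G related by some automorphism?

G has two connected components, {1, 2, 5, 7} and {3, 4, 6}; each is 2-regular, so G = C_4 ⊔ C_3. The orbit of 1 under Aut(G) is {1, 2, 5, 7}, which does not contain 3, so G is not vertex-transitive.

No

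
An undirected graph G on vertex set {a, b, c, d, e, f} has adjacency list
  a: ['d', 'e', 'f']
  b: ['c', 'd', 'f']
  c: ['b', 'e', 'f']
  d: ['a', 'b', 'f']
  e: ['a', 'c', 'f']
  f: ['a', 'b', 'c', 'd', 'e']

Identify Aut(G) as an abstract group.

the dihedral group of order 10

Vertex f is the unique vertex of degree 5; the remaining 5 vertices each have degree 3 and induce a cycle, so G is the wheel on 6 vertices with hub f. With the hub fixed, the remaining symmetry is that of the rim cycle C_5, giving the dihedral group D_5.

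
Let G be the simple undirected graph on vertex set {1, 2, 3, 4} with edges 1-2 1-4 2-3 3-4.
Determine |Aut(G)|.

8

Every vertex has degree 2 and the graph is connected, so G is the 4-cycle C_4. The automorphisms of the 4-cycle are exactly the symmetries of a regular 4-gon: the dihedral group D_4, |D_4| = 8.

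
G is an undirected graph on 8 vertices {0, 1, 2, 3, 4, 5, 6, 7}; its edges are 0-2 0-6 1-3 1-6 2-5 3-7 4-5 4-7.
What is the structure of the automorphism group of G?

D_8

G is 2-regular and connected on 8 vertices, i.e. the cycle C_8. C_8 has 8 rotations and 8 reflections, so Aut(C_8) ≅ D_8 of order 16.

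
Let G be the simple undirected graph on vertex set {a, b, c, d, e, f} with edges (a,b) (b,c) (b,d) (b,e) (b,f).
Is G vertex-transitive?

Vertex b is the only vertex of degree 5, so every automorphism fixes it; G is not vertex-transitive.

No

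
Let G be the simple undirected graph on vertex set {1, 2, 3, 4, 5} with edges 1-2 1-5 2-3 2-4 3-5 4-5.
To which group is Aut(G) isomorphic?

S_3 × S_2

The vertices split by degree into {2, 5} (degree 3) and {1, 3, 4} (degree 2); every edge runs between the two parts, so G is the complete bipartite graph K_{2,3}. The parts have unequal sizes, so no automorphism swaps them; each part is permuted independently, giving S_3 × S_2 of order 3!·2! = 12.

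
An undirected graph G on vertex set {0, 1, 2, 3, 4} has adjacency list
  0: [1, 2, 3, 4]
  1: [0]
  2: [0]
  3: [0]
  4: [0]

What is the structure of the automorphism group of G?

the symmetric group on 4 letters

Vertex 0 has degree 4 and every other vertex has degree 1, so G is the star K_{1,4} with centre 0. Any automorphism fixes the centre and permutes the 4 leaves freely, so Aut(G) ≅ S_4 of order 4! = 24.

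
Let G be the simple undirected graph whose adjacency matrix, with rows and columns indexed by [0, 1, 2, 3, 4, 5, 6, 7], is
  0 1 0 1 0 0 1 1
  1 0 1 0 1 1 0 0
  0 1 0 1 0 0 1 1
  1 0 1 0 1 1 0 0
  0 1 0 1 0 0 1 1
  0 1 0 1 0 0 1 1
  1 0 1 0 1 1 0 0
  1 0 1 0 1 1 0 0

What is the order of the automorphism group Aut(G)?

1152

G is 4-regular and bipartite with parts {1, 3, 6, 7} and {0, 2, 4, 5} (each part is independent and every cross-pair is an edge), so G = K_{4,4}. Each part can be permuted independently (S_4 × S_4) and the two equal-size parts can also be swapped, giving (S_4 × S_4) ⋊ Z_2 of order 2·(4!)² = 1152.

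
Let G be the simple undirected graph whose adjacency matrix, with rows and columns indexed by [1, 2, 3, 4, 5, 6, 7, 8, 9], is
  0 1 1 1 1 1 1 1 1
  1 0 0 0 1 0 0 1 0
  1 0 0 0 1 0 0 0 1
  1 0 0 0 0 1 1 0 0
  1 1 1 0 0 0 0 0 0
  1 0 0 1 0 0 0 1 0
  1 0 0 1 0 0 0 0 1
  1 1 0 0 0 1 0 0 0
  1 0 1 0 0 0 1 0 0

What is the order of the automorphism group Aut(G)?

Vertex 1 is the unique vertex of degree 8; the remaining 8 vertices each have degree 3 and induce a cycle, so G is the wheel on 9 vertices with hub 1. With the hub fixed, the remaining symmetry is that of the rim cycle C_8, giving the dihedral group D_8.

16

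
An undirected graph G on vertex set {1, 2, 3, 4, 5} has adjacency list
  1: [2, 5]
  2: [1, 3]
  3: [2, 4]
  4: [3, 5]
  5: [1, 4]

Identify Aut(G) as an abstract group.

the dihedral group of order 10

Every vertex has degree 2 and the graph is connected, so G is the 5-cycle C_5. C_5 has 5 rotations and 5 reflections, so Aut(C_5) ≅ D_5 of order 10.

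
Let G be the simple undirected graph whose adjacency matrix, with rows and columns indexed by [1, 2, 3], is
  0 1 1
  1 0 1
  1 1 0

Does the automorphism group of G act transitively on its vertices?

All 3 vertices are pairwise adjacent: G = K_3. Any permutation of the 3 vertices preserves K_3, so Aut(K_3) = S_3 of order 3! = 6. This group acts transitively on the 3 vertices.

Yes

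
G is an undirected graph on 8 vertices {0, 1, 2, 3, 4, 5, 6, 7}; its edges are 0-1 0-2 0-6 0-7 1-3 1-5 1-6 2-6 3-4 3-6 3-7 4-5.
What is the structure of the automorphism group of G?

1

The degree sequence is [4, 4, 2, 4, 2, 2, 4, 2]. Checking the degree-preserving permutations of the vertex set shows that none except the identity preserves every edge, so Aut(G) is trivial.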